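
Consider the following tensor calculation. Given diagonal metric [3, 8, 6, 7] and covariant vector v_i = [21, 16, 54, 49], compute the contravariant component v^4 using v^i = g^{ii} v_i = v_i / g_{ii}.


To raise an index with a diagonal metric: v^i = v_i / g_{ii}.
For index 4: v_4 = 49, g_{44} = 7
v^4 = 49 / 7 = 7

7


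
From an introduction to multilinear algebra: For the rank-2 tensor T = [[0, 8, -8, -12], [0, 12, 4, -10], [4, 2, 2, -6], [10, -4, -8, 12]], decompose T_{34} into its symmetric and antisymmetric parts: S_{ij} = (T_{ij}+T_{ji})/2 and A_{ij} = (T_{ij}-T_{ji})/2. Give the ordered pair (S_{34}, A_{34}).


T_{34} = -6
T_{43} = -8
S_{34} = (-6 + -8)/2 = -14/2 = -7
A_{34} = (-6 - -8)/2 = 2/2 = 1
Check: S + A = -7 + 1 = -6 = T_{34}.

(-7, 1)


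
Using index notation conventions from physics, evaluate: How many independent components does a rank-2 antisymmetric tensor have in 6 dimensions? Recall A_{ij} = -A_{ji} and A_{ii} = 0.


An antisymmetric rank-2 tensor satisfies A_{ij} = -A_{ji}, so diagonal entries are zero.
The independent components are the upper-triangular entries: C(n, 2) = n(n-1)/2.
n = 6
C(6, 2) = 6 * 5 / 2 = 30 / 2 = 15

15


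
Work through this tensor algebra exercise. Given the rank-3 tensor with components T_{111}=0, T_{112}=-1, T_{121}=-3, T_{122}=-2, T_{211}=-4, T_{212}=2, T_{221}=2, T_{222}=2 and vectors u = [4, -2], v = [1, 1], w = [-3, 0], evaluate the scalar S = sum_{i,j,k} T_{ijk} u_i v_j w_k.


S = sum over i,j,k of T_{ijk} u_i v_j w_k. Expanding all 8 terms:
T_{111}*u_1*v_1*w_1 = 0*4*1*-3 = 0  (running total: 0)
T_{112}*u_1*v_1*w_2 = -1*4*1*0 = 0  (running total: 0)
T_{121}*u_1*v_2*w_1 = -3*4*1*-3 = 36  (running total: 36)
T_{122}*u_1*v_2*w_2 = -2*4*1*0 = 0  (running total: 36)
T_{211}*u_2*v_1*w_1 = -4*-2*1*-3 = -24  (running total: 12)
T_{212}*u_2*v_1*w_2 = 2*-2*1*0 = 0  (running total: 12)
T_{221}*u_2*v_2*w_1 = 2*-2*1*-3 = 12  (running total: 24)
T_{222}*u_2*v_2*w_2 = 2*-2*1*0 = 0  (running total: 24)
S = 24

24


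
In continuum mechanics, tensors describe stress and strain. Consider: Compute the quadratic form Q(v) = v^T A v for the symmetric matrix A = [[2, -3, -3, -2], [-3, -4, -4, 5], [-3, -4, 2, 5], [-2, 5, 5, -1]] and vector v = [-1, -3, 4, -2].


First compute Av:
(Av)_1 = 2*-1 + -3*-3 + -3*4 + -2*-2 = -1
(Av)_2 = -3*-1 + -4*-3 + -4*4 + 5*-2 = -11
(Av)_3 = -3*-1 + -4*-3 + 2*4 + 5*-2 = 13
(Av)_4 = -2*-1 + 5*-3 + 5*4 + -1*-2 = 9
Av = [-1, -11, 13, 9]
Then v^T (Av) = -1*-1 + -3*-11 + 4*13 + -2*9
= 1 + 33 + 52 + -18 = 68

68


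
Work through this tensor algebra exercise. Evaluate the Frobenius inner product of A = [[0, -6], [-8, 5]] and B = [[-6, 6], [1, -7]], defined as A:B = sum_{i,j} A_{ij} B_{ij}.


A:B = sum over all i,j of A_{ij} * B_{ij}.
Row 1: 0*-6=0, -6*6=-36 => row sum = -36
Row 2: -8*1=-8, 5*-7=-35 => row sum = -43
Total = -36 + -43 = -79

-79


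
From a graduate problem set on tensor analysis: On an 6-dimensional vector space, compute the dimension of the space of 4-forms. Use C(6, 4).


The dimension of the space of p-forms on an n-dimensional space is C(n, p).
n = 6, p = 4
C(6, 4) = 6! / (4! * 2!) = 15

15


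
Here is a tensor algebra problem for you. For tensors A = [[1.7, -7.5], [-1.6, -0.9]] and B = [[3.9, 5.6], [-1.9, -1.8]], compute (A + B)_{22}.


Tensor addition is component-wise: (A + B)_{ij} = A_{ij} + B_{ij}.
A_{22} = -0.9
B_{22} = -1.8
(A + B)_{22} = -0.9 + -1.8 = -2.7

-2.7


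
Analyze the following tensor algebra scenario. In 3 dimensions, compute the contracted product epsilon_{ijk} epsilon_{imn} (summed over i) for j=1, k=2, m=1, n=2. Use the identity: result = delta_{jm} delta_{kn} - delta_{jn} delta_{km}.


Using the identity: epsilon_{ijk} epsilon_{imn} = delta_{jm} delta_{kn} - delta_{jn} delta_{km}.
delta_{11} = 1
delta_{22} = 1
delta_{12} = 0
delta_{21} = 0
Result = 1 * 1 - 0 * 0 = 1 - 0 = 1

1


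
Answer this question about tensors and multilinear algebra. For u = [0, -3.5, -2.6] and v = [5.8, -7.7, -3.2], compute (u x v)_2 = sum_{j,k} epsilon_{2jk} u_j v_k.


(u x v)_2 = sum_{j,k} epsilon_{2jk} u_j v_k. Only permutations of (1,2,3) contribute; the two non-zero terms are:
eps_{213} u_1 v_3 = -1 * 0 * -3.2 = 0
eps_{231} u_3 v_1 = 1 * -2.6 * 5.8 = -15.08
(u x v)_2 = -15.08

-15.08


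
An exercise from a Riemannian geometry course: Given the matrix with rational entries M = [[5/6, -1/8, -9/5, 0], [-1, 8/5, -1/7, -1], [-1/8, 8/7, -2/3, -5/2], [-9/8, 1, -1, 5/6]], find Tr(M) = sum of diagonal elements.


The trace is the sum of diagonal entries.
Diagonal: M[1,1] = 5/6, M[2,2] = 8/5, M[3,3] = -2/3, M[4,4] = 5/6
Tr(M) = 5/6 + 8/5 + -2/3 + 5/6
Computing step by step:
After adding M[1,1]: 5/6
After adding M[2,2]: 73/30
After adding M[3,3]: 53/30
After adding M[4,4]: 13/5
Tr(M) = 13/5

13/5


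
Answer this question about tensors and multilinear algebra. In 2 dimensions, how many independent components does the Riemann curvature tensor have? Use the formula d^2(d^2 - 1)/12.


The Riemann tensor in d dimensions has d^2(d^2 - 1)/12 independent components.
d = 2, so d^2 = 4
d^2 - 1 = 3
d^2(d^2 - 1) = 4 * 3 = 12
Divide by 12: 12 / 12 = 1

1


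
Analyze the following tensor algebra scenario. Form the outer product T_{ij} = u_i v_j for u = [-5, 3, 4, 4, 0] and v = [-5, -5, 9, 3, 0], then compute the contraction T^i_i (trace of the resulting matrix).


The outer product gives T_{ij} = u_i v_j.
The trace (contraction) is Tr(T) = sum_i T_{ii} = sum_i u_i v_i.
Diagonal entries:
T_{11} = u_1 * v_1 = -5 * -5 = 25
T_{22} = u_2 * v_2 = 3 * -5 = -15
T_{33} = u_3 * v_3 = 4 * 9 = 36
T_{44} = u_4 * v_4 = 4 * 3 = 12
T_{55} = u_5 * v_5 = 0 * 0 = 0
Tr(T) = 25 + -15 + 36 + 12 + 0 = 58

58


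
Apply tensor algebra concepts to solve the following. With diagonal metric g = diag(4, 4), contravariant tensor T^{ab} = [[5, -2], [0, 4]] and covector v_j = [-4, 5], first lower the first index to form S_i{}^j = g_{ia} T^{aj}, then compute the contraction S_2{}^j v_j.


Step 1: lower the first index. For a diagonal metric, g_{ia} T^{aj} = g_{ii} T^{ij} (no sum on i).
g_{22} = 4
S_2{}^1 = 4 * T^{21} = 4 * 0 = 0
S_2{}^2 = 4 * T^{22} = 4 * 4 = 16
Step 2: contract S_2{}^j with v_j.
S_2{}^1 * v_1 = 0 * -4 = 0
S_2{}^2 * v_2 = 16 * 5 = 80
Result = 0 + 80 = 80

80


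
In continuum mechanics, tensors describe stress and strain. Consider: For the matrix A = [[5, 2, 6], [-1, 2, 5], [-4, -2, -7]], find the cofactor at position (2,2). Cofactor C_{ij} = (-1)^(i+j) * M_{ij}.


To find cofactor C_{22}, delete row 2 and column 2.
The resulting 2x2 submatrix is: [[5, 6], [-4, -7]]
Minor M_{22} = 5*-7 - 6*-4
  = -35 - -24 = -11
Sign = (-1)^(2+2) = (-1)^4 = 1
Cofactor C_{22} = 1 * -11 = -11

-11


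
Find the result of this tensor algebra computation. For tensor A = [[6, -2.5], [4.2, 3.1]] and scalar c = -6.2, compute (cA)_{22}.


Scalar multiplication: (cA)_{ij} = c * A_{ij}.
c = -6.2
A_{22} = 3.1
(cA)_{22} = -6.2 * 3.1 = -19.22

-19.22


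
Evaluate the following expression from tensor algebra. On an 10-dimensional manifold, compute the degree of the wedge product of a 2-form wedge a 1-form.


The degree of a wedge product is the sum of the degrees of the individual forms.
Degrees: 2, 1
Total degree = 2 + 1 = 3

3


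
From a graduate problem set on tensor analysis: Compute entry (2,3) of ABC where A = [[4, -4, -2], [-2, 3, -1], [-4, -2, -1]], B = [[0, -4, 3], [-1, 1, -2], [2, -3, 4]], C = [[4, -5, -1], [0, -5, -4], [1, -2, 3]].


(ABC)_{23} = sum_m (AB)_{2m} C_{m3}. First compute row 2 of AB.
(AB)_{21} = -2*0 + 3*-1 + -1*2 = -5
(AB)_{22} = -2*-4 + 3*1 + -1*-3 = 14
(AB)_{23} = -2*3 + 3*-2 + -1*4 = -16
Now contract with column 3 of C:
(AB)_{21} * C_{13} = -5 * -1 = 5
(AB)_{22} * C_{23} = 14 * -4 = -56
(AB)_{23} * C_{33} = -16 * 3 = -48
(ABC)_{23} = 5 + -56 + -48 = -99

-99


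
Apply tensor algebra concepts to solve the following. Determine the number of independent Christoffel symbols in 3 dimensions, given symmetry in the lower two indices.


Christoffel symbols Gamma^k_{ij} are symmetric in i,j, so there are d * d(d+1)/2 independent symbols.
d = 3
d(d+1)/2 = 3 * 4 / 2 = 6
Total = 3 * 6 = 18

18


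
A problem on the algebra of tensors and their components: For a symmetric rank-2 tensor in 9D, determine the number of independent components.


A symmetric rank-2 tensor in d dimensions has d(d+1)/2 independent components.
d = 9
d(d+1)/2 = 9 * 10 / 2 = 90 / 2 = 45

45


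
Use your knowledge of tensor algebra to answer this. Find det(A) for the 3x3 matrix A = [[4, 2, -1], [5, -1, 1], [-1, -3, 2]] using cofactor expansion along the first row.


Expanding along the first row, det(A) = a11*M_11 - a12*M_12 + a13*M_13, where M_1j is the (1,j) minor.
Minor M_11 = -1*2 - 1*-3 = 1
Minor M_12 = 5*2 - 1*-1 = 11
Minor M_13 = 5*-3 - -1*-1 = -16
det = 4*(1) - 2*(11) + -1*(-16)
    = 4 - 22 + 16
    = -2

-2


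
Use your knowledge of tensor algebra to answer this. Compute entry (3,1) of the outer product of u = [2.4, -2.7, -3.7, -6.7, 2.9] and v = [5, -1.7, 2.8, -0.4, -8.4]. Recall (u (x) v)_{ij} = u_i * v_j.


The outer product entry T_{ij} = u_i * v_j.
We need i=3, j=1.
u_3 = -3.7, v_1 = 5
T_{3,1} = -3.7 * 5 = -18.5

-18.5


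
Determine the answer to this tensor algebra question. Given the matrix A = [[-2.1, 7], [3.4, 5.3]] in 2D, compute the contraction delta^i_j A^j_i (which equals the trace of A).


The contraction (trace) of a rank-2 tensor is the sum of its diagonal elements.
Diagonal entries: A[1,1] = -2.1, A[2,2] = 5.3
Tr(A) = -2.1 + 5.3 = 3.2

3.2


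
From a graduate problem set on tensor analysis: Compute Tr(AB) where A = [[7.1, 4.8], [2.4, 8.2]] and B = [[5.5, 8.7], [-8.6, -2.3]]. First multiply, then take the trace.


Tr(AB) = sum_i (AB)_{ii} where (AB)_{ii} = sum_k A_{ik} B_{ki}.
(AB)_{11} = 7.1*5.5 + 4.8*-8.6 = -2.23
(AB)_{22} = 2.4*8.7 + 8.2*-2.3 = 2.02
Tr(AB) = -2.23 + 2.02 = -0.21

-0.21


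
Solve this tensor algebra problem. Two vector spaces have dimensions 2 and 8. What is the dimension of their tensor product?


The dimension of a tensor product is the product of dimensions.
dim(V) = 2, dim(W) = 8
dim(V (x) W) = 2 * 8 = 16

16


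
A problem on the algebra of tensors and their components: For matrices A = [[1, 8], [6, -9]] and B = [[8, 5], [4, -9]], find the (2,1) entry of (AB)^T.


(AB)^T_{ij} = (AB)_{ji} = sum_k A_{jk} B_{ki}.
For i=2, j=1 we need (AB)_{12}:
A_{11} * B_{12} = 1 * 5 = 5
A_{12} * B_{22} = 8 * -9 = -72
Sum = 5 + -72 = -67

-67


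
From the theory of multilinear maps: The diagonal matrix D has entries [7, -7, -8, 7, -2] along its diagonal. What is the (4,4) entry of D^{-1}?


For a diagonal matrix, the inverse has entries (D^{-1})_{ii} = 1/d_{ii}.
The diagonal entries are: d_{11} = 7, d_{22} = -7, d_{33} = -8, d_{44} = 7, d_{55} = -2
We need (D^{-1})_{44} = 1/d_{44} = 1/7 = 1/7

1/7


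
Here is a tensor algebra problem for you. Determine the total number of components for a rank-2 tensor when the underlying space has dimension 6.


The number of components of a rank-r tensor in d dimensions is d^r.
Here d = 6 and r = 2.
6^2 = 36

36


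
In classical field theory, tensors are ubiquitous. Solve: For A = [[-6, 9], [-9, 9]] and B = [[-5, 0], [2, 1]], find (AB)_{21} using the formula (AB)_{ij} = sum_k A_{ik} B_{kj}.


(AB)_{ij} = sum_k A_{ik} B_{kj}.
For i=2, j=1:
A_{21} * B_{11} = -9 * -5 = 45
A_{22} * B_{21} = 9 * 2 = 18
Sum = 45 + 18 = 63

63


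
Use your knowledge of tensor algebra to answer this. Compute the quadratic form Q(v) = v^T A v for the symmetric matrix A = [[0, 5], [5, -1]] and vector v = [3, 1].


First compute Av:
(Av)_1 = 0*3 + 5*1 = 5
(Av)_2 = 5*3 + -1*1 = 14
Av = [5, 14]
Then v^T (Av) = 3*5 + 1*14
= 15 + 14 = 29

29


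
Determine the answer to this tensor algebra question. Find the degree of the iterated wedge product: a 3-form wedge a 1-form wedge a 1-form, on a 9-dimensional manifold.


The degree of a wedge product is the sum of the degrees of the individual forms.
Degrees: 3, 1, 1
Total degree = 3 + 1 + 1 = 5

5


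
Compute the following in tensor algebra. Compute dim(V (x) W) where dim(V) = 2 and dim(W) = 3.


The dimension of a tensor product is the product of dimensions.
dim(V) = 2, dim(W) = 3
dim(V (x) W) = 2 * 3 = 6

6


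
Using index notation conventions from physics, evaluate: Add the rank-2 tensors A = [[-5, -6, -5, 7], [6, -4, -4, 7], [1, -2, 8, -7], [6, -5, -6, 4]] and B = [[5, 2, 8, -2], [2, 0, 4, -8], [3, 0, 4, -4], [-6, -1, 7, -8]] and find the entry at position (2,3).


Tensor addition is component-wise: (A + B)_{ij} = A_{ij} + B_{ij}.
A_{23} = -4
B_{23} = 4
(A + B)_{23} = -4 + 4 = 0

0


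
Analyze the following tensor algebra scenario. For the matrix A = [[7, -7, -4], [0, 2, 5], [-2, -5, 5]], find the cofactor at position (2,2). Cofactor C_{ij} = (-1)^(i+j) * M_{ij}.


To find cofactor C_{22}, delete row 2 and column 2.
The resulting 2x2 submatrix is: [[7, -4], [-2, 5]]
Minor M_{22} = 7*5 - -4*-2
  = 35 - 8 = 27
Sign = (-1)^(2+2) = (-1)^4 = 1
Cofactor C_{22} = 1 * 27 = 27

27


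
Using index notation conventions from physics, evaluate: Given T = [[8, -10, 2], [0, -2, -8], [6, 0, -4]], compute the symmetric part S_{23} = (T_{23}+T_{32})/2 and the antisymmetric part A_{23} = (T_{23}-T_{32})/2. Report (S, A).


T_{23} = -8
T_{32} = 0
S_{23} = (-8 + 0)/2 = -8/2 = -4
A_{23} = (-8 - 0)/2 = -8/2 = -4
Check: S + A = -4 + -4 = -8 = T_{23}.

(-4, -4)


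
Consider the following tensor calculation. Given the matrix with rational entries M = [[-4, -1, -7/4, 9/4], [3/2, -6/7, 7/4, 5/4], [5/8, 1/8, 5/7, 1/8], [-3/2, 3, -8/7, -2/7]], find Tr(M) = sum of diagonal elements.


The trace is the sum of diagonal entries.
Diagonal: M[1,1] = -4, M[2,2] = -6/7, M[3,3] = 5/7, M[4,4] = -2/7
Tr(M) = -4 + -6/7 + 5/7 + -2/7
Computing step by step:
After adding M[1,1]: -4
After adding M[2,2]: -34/7
After adding M[3,3]: -29/7
After adding M[4,4]: -31/7
Tr(M) = -31/7

-31/7


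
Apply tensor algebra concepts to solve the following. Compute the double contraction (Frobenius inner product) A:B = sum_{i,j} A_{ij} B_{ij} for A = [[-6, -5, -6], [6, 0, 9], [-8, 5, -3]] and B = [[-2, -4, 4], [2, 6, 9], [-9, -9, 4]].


A:B = sum over all i,j of A_{ij} * B_{ij}.
Row 1: -6*-2=12, -5*-4=20, -6*4=-24 => row sum = 8
Row 2: 6*2=12, 0*6=0, 9*9=81 => row sum = 93
Row 3: -8*-9=72, 5*-9=-45, -3*4=-12 => row sum = 15
Total = 8 + 93 + 15 = 116

116


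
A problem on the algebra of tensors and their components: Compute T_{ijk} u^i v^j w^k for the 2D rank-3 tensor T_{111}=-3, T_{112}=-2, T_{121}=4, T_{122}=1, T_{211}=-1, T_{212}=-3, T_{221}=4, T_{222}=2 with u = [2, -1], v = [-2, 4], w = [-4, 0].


S = sum over i,j,k of T_{ijk} u_i v_j w_k. Expanding all 8 terms:
T_{111}*u_1*v_1*w_1 = -3*2*-2*-4 = -48  (running total: -48)
T_{112}*u_1*v_1*w_2 = -2*2*-2*0 = 0  (running total: -48)
T_{121}*u_1*v_2*w_1 = 4*2*4*-4 = -128  (running total: -176)
T_{122}*u_1*v_2*w_2 = 1*2*4*0 = 0  (running total: -176)
T_{211}*u_2*v_1*w_1 = -1*-1*-2*-4 = 8  (running total: -168)
T_{212}*u_2*v_1*w_2 = -3*-1*-2*0 = 0  (running total: -168)
T_{221}*u_2*v_2*w_1 = 4*-1*4*-4 = 64  (running total: -104)
T_{222}*u_2*v_2*w_2 = 2*-1*4*0 = 0  (running total: -104)
S = -104

-104


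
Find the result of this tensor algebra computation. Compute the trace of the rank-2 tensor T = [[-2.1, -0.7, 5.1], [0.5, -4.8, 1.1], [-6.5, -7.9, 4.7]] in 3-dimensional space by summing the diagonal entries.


The contraction (trace) of a rank-2 tensor is the sum of its diagonal elements.
Diagonal entries: A[1,1] = -2.1, A[2,2] = -4.8, A[3,3] = 4.7
Tr(A) = -2.1 + -4.8 + 4.7 = -2.2

-2.2


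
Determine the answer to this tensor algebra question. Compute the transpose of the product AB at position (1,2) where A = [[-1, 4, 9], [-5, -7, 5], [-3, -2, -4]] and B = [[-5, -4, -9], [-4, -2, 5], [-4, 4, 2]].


(AB)^T_{ij} = (AB)_{ji} = sum_k A_{jk} B_{ki}.
For i=1, j=2 we need (AB)_{21}:
A_{21} * B_{11} = -5 * -5 = 25
A_{22} * B_{21} = -7 * -4 = 28
A_{23} * B_{31} = 5 * -4 = -20
Sum = 25 + 28 + -20 = 33

33


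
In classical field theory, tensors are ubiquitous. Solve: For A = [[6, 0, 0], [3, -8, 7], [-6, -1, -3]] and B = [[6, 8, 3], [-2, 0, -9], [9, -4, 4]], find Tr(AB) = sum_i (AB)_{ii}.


Tr(AB) = sum_i (AB)_{ii} where (AB)_{ii} = sum_k A_{ik} B_{ki}.
(AB)_{11} = 6*6 + 0*-2 + 0*9 = 36
(AB)_{22} = 3*8 + -8*0 + 7*-4 = -4
(AB)_{33} = -6*3 + -1*-9 + -3*4 = -21
Tr(AB) = 36 + -4 + -21 = 11

11


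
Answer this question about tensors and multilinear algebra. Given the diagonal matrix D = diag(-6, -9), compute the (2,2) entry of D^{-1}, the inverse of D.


For a diagonal matrix, the inverse has entries (D^{-1})_{ii} = 1/d_{ii}.
The diagonal entries are: d_{11} = -6, d_{22} = -9
We need (D^{-1})_{22} = 1/d_{22} = 1/-9 = -1/9

-1/9


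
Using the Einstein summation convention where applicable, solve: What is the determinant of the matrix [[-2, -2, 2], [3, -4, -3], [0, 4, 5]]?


Expanding along the first row, det(A) = a11*M_11 - a12*M_12 + a13*M_13, where M_1j is the (1,j) minor.
Minor M_11 = -4*5 - -3*4 = -8
Minor M_12 = 3*5 - -3*0 = 15
Minor M_13 = 3*4 - -4*0 = 12
det = -2*(-8) - -2*(15) + 2*(12)
    = 16 - -30 + 24
    = 70

70


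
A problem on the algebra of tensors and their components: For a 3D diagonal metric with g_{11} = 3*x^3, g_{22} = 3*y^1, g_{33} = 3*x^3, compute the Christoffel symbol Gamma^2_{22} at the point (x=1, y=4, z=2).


For a diagonal metric, Gamma^k_{ij} = (1/2) g^{kk} (dg_{ik}/dx_j + dg_{jk}/dx_i - dg_{ij}/dx_k).
The metric is diagonal, so g_{ab} = 0 for a != b.
At the given point: g_{11} = 3, g_{22} = 12, g_{33} = 3
g^{22} = 1/12
dg_{22}/dx_2 = dg_{22}/dx_2 = 3
dg_{22}/dx_2 = dg_{22}/dx_2 = 3
dg_{22}/dx_2 = dg_{22}/dx_2 = 3
Numerator = 3 + 3 - 3 = 3
Gamma^2_{22} = 3 / (2 * 12) = 1/8

1/8


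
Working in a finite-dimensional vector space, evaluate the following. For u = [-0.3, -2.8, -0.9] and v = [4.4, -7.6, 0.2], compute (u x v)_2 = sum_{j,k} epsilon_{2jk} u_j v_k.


(u x v)_2 = sum_{j,k} epsilon_{2jk} u_j v_k. Only permutations of (1,2,3) contribute; the two non-zero terms are:
eps_{213} u_1 v_3 = -1 * -0.3 * 0.2 = 0.06
eps_{231} u_3 v_1 = 1 * -0.9 * 4.4 = -3.96
(u x v)_2 = -3.9

-3.9


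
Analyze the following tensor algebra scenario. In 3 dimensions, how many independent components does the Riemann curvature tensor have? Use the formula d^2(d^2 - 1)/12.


The Riemann tensor in d dimensions has d^2(d^2 - 1)/12 independent components.
d = 3, so d^2 = 9
d^2 - 1 = 8
d^2(d^2 - 1) = 9 * 8 = 72
Divide by 12: 72 / 12 = 6

6


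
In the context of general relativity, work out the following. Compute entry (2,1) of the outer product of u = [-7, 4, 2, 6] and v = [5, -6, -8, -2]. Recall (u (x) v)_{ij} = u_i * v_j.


The outer product entry T_{ij} = u_i * v_j.
We need i=2, j=1.
u_2 = 4, v_1 = 5
T_{2,1} = 4 * 5 = 20

20


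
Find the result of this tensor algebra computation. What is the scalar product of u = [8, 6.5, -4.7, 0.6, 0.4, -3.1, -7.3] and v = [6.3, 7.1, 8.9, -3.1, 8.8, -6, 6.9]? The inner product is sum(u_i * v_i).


The inner product u . v = sum of u_i * v_i.
Term-by-term: 8 * 6.3, 6.5 * 7.1, -4.7 * 8.9, 0.6 * -3.1, 0.4 * 8.8, -3.1 * -6, -7.3 * 6.9
Products: 50.4, 46.15, -41.83, -1.86, 3.52, 18.6, -50.37
Sum = 50.4 + 46.15 + -41.83 + -1.86 + 3.52 + 18.6 + -50.37 = 24.61

24.61


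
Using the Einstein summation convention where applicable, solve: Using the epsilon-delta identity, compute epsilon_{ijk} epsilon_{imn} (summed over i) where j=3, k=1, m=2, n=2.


Using the identity: epsilon_{ijk} epsilon_{imn} = delta_{jm} delta_{kn} - delta_{jn} delta_{km}.
delta_{32} = 0
delta_{12} = 0
delta_{32} = 0
delta_{12} = 0
Result = 0 * 0 - 0 * 0 = 0 - 0 = 0

0


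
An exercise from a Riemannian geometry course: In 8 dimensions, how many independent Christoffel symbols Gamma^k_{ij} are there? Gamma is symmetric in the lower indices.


Christoffel symbols Gamma^k_{ij} are symmetric in i,j, so there are d * d(d+1)/2 independent symbols.
d = 8
d(d+1)/2 = 8 * 9 / 2 = 36
Total = 8 * 36 = 288

288


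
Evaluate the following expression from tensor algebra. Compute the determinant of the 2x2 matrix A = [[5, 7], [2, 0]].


For a 2x2 matrix [[a, b], [c, d]], det = a*d - b*c.
a = 5, b = 7, c = 2, d = 0
a*d = 5 * 0 = 0
b*c = 7 * 2 = 14
det = 0 - 14 = -14

-14


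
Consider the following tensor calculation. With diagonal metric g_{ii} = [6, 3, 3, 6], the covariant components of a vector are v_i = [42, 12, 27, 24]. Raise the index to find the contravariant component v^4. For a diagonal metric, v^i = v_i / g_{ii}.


To raise an index with a diagonal metric: v^i = v_i / g_{ii}.
For index 4: v_4 = 24, g_{44} = 6
v^4 = 24 / 6 = 4

4


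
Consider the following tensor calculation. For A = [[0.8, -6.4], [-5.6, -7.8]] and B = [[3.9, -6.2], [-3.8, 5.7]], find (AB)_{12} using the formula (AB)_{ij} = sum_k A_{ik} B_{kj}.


(AB)_{ij} = sum_k A_{ik} B_{kj}.
For i=1, j=2:
A_{11} * B_{12} = 0.8 * -6.2 = -4.96
A_{12} * B_{22} = -6.4 * 5.7 = -36.48
Sum = -4.96 + -36.48 = -41.44

-41.44


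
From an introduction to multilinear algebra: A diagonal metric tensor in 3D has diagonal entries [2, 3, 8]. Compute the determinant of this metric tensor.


For a diagonal metric, the determinant is the product of diagonal entries.
Diagonal entries: 2, 3, 8
det(g) = 2 * 3 * 8 = 48

48


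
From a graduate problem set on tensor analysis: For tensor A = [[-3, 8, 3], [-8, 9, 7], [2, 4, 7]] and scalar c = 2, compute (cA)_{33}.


Scalar multiplication: (cA)_{ij} = c * A_{ij}.
c = 2
A_{33} = 7
(cA)_{33} = 2 * 7 = 14

14


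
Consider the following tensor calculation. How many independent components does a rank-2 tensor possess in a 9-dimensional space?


The number of components of a rank-r tensor in d dimensions is d^r.
Here d = 9 and r = 2.
9^2 = 81

81


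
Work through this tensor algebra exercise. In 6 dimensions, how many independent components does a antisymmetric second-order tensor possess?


A antisymmetric rank-2 tensor in d dimensions has d(d-1)/2 independent components.
d = 6
d(d-1)/2 = 6 * 5 / 2 = 30 / 2 = 15

15


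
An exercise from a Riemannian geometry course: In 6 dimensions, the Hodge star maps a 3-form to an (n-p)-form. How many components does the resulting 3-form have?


The Hodge dual of a p-form on an n-dimensional manifold is an (n-p)-form.
n = 6, p = 3, so dual degree = 6 - 3 = 3
The number of components is C(n, n-p) = C(6, 3) = 20

20


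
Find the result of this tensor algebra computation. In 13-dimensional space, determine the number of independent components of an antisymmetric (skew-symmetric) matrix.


An antisymmetric rank-2 tensor satisfies A_{ij} = -A_{ji}, so diagonal entries are zero.
The independent components are the upper-triangular entries: C(n, 2) = n(n-1)/2.
n = 13
C(13, 2) = 13 * 12 / 2 = 156 / 2 = 78

78


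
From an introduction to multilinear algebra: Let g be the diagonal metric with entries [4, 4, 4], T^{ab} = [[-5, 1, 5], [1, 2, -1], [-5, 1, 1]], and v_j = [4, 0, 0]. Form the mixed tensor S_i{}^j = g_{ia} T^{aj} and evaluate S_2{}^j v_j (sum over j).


Step 1: lower the first index. For a diagonal metric, g_{ia} T^{aj} = g_{ii} T^{ij} (no sum on i).
g_{22} = 4
S_2{}^1 = 4 * T^{21} = 4 * 1 = 4
S_2{}^2 = 4 * T^{22} = 4 * 2 = 8
S_2{}^3 = 4 * T^{23} = 4 * -1 = -4
Step 2: contract S_2{}^j with v_j.
S_2{}^1 * v_1 = 4 * 4 = 16
S_2{}^2 * v_2 = 8 * 0 = 0
S_2{}^3 * v_3 = -4 * 0 = 0
Result = 16 + 0 + 0 = 16

16


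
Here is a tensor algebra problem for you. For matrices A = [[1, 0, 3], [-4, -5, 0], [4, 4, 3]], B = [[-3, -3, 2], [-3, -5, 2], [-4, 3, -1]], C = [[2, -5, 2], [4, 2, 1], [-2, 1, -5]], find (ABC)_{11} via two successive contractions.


(ABC)_{11} = sum_m (AB)_{1m} C_{m1}. First compute row 1 of AB.
(AB)_{11} = 1*-3 + 0*-3 + 3*-4 = -15
(AB)_{12} = 1*-3 + 0*-5 + 3*3 = 6
(AB)_{13} = 1*2 + 0*2 + 3*-1 = -1
Now contract with column 1 of C:
(AB)_{11} * C_{11} = -15 * 2 = -30
(AB)_{12} * C_{21} = 6 * 4 = 24
(AB)_{13} * C_{31} = -1 * -2 = 2
(ABC)_{11} = -30 + 24 + 2 = -4

-4


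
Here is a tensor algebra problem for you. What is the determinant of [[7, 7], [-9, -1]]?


For a 2x2 matrix [[a, b], [c, d]], det = a*d - b*c.
a = 7, b = 7, c = -9, d = -1
a*d = 7 * -1 = -7
b*c = 7 * -9 = -63
det = -7 - -63 = 56

56


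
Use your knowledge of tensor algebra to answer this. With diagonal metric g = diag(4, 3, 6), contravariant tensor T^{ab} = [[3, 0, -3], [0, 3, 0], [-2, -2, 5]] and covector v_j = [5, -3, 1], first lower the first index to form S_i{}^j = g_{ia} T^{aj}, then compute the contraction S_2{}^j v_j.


Step 1: lower the first index. For a diagonal metric, g_{ia} T^{aj} = g_{ii} T^{ij} (no sum on i).
g_{22} = 3
S_2{}^1 = 3 * T^{21} = 3 * 0 = 0
S_2{}^2 = 3 * T^{22} = 3 * 3 = 9
S_2{}^3 = 3 * T^{23} = 3 * 0 = 0
Step 2: contract S_2{}^j with v_j.
S_2{}^1 * v_1 = 0 * 5 = 0
S_2{}^2 * v_2 = 9 * -3 = -27
S_2{}^3 * v_3 = 0 * 1 = 0
Result = 0 + -27 + 0 = -27

-27


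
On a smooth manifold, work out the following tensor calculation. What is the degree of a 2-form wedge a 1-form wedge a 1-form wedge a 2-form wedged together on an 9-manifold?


The degree of a wedge product is the sum of the degrees of the individual forms.
Degrees: 2, 1, 1, 2
Total degree = 2 + 1 + 1 + 2 = 6

6


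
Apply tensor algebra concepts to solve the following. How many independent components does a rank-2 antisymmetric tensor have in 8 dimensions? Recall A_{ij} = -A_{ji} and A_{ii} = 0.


An antisymmetric rank-2 tensor satisfies A_{ij} = -A_{ji}, so diagonal entries are zero.
The independent components are the upper-triangular entries: C(n, 2) = n(n-1)/2.
n = 8
C(8, 2) = 8 * 7 / 2 = 56 / 2 = 28

28


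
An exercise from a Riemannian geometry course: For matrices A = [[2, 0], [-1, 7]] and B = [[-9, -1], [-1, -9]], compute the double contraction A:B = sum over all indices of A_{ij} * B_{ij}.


A:B = sum over all i,j of A_{ij} * B_{ij}.
Row 1: 2*-9=-18, 0*-1=0 => row sum = -18
Row 2: -1*-1=1, 7*-9=-63 => row sum = -62
Total = -18 + -62 = -80

-80


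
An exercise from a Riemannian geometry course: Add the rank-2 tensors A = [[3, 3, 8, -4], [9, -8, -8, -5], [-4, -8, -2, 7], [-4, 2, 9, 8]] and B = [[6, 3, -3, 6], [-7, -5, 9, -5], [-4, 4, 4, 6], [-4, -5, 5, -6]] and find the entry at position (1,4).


Tensor addition is component-wise: (A + B)_{ij} = A_{ij} + B_{ij}.
A_{14} = -4
B_{14} = 6
(A + B)_{14} = -4 + 6 = 2

2


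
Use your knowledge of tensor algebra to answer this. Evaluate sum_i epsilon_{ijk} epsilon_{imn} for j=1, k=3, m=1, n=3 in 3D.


Using the identity: epsilon_{ijk} epsilon_{imn} = delta_{jm} delta_{kn} - delta_{jn} delta_{km}.
delta_{11} = 1
delta_{33} = 1
delta_{13} = 0
delta_{31} = 0
Result = 1 * 1 - 0 * 0 = 1 - 0 = 1

1


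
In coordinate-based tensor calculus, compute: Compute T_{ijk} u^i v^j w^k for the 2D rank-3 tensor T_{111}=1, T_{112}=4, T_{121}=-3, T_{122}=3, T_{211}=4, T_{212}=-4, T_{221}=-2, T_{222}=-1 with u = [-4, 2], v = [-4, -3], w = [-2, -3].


S = sum over i,j,k of T_{ijk} u_i v_j w_k. Expanding all 8 terms:
T_{111}*u_1*v_1*w_1 = 1*-4*-4*-2 = -32  (running total: -32)
T_{112}*u_1*v_1*w_2 = 4*-4*-4*-3 = -192  (running total: -224)
T_{121}*u_1*v_2*w_1 = -3*-4*-3*-2 = 72  (running total: -152)
T_{122}*u_1*v_2*w_2 = 3*-4*-3*-3 = -108  (running total: -260)
T_{211}*u_2*v_1*w_1 = 4*2*-4*-2 = 64  (running total: -196)
T_{212}*u_2*v_1*w_2 = -4*2*-4*-3 = -96  (running total: -292)
T_{221}*u_2*v_2*w_1 = -2*2*-3*-2 = -24  (running total: -316)
T_{222}*u_2*v_2*w_2 = -1*2*-3*-3 = -18  (running total: -334)
S = -334

-334


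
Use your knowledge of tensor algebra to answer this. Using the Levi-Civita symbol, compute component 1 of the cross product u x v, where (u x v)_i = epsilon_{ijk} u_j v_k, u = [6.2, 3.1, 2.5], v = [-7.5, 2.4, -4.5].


(u x v)_1 = sum_{j,k} epsilon_{1jk} u_j v_k. Only permutations of (1,2,3) contribute; the two non-zero terms are:
eps_{123} u_2 v_3 = 1 * 3.1 * -4.5 = -13.95
eps_{132} u_3 v_2 = -1 * 2.5 * 2.4 = -6
(u x v)_1 = -19.95

-19.95


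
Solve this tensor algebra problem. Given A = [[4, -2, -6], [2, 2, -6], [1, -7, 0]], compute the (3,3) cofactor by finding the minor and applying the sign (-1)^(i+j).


To find cofactor C_{33}, delete row 3 and column 3.
The resulting 2x2 submatrix is: [[4, -2], [2, 2]]
Minor M_{33} = 4*2 - -2*2
  = 8 - -4 = 12
Sign = (-1)^(3+3) = (-1)^6 = 1
Cofactor C_{33} = 1 * 12 = 12

12


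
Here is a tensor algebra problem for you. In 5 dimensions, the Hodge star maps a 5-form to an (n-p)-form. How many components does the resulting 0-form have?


The Hodge dual of a p-form on an n-dimensional manifold is an (n-p)-form.
n = 5, p = 5, so dual degree = 5 - 5 = 0
The number of components is C(n, n-p) = C(5, 0) = 1

1


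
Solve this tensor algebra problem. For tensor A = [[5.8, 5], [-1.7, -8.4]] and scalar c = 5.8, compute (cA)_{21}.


Scalar multiplication: (cA)_{ij} = c * A_{ij}.
c = 5.8
A_{21} = -1.7
(cA)_{21} = 5.8 * -1.7 = -9.86

-9.86


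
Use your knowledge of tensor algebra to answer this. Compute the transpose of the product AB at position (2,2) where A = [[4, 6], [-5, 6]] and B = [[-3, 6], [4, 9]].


(AB)^T_{ij} = (AB)_{ji} = sum_k A_{jk} B_{ki}.
For i=2, j=2 we need (AB)_{22}:
A_{21} * B_{12} = -5 * 6 = -30
A_{22} * B_{22} = 6 * 9 = 54
Sum = -30 + 54 = 24

24


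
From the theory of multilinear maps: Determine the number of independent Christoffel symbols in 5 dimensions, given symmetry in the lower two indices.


Christoffel symbols Gamma^k_{ij} are symmetric in i,j, so there are d * d(d+1)/2 independent symbols.
d = 5
d(d+1)/2 = 5 * 6 / 2 = 15
Total = 5 * 15 = 75

75


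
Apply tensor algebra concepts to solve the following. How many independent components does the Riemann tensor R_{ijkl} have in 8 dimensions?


The Riemann tensor in d dimensions has d^2(d^2 - 1)/12 independent components.
d = 8, so d^2 = 64
d^2 - 1 = 63
d^2(d^2 - 1) = 64 * 63 = 4032
Divide by 12: 4032 / 12 = 336

336


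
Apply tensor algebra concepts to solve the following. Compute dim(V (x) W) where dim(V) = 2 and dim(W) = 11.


The dimension of a tensor product is the product of dimensions.
dim(V) = 2, dim(W) = 11
dim(V (x) W) = 2 * 11 = 22

22


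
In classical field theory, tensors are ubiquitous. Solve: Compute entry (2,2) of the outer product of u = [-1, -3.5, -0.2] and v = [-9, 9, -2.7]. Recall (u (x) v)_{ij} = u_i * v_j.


The outer product entry T_{ij} = u_i * v_j.
We need i=2, j=2.
u_2 = -3.5, v_2 = 9
T_{2,2} = -3.5 * 9 = -31.5

-31.5


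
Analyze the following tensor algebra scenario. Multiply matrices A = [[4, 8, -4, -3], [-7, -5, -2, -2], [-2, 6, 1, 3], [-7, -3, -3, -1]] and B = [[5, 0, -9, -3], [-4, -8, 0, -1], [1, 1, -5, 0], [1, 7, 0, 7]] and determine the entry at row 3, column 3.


(AB)_{ij} = sum_k A_{ik} B_{kj}.
For i=3, j=3:
A_{31} * B_{13} = -2 * -9 = 18
A_{32} * B_{23} = 6 * 0 = 0
A_{33} * B_{33} = 1 * -5 = -5
A_{34} * B_{43} = 3 * 0 = 0
Sum = 18 + 0 + -5 + 0 = 13

13


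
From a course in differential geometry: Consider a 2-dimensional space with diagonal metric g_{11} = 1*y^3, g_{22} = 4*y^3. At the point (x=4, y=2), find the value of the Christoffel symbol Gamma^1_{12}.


For a diagonal metric, Gamma^k_{ij} = (1/2) g^{kk} (dg_{ik}/dx_j + dg_{jk}/dx_i - dg_{ij}/dx_k).
The metric is diagonal, so g_{ab} = 0 for a != b.
At the given point: g_{11} = 8, g_{22} = 32
g^{11} = 1/8
dg_{11}/dx_2 = dg_{11}/dx_2 = 12
dg_{21}/dx_1 = 0 (off-diagonal)
dg_{12}/dx_1 = 0 (off-diagonal)
Numerator = 12 + 0 - 0 = 12
Gamma^1_{12} = 12 / (2 * 8) = 3/4

3/4


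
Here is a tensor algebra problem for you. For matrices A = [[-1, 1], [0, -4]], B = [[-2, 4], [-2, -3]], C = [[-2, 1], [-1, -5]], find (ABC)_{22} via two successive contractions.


(ABC)_{22} = sum_m (AB)_{2m} C_{m2}. First compute row 2 of AB.
(AB)_{21} = 0*-2 + -4*-2 = 8
(AB)_{22} = 0*4 + -4*-3 = 12
Now contract with column 2 of C:
(AB)_{21} * C_{12} = 8 * 1 = 8
(AB)_{22} * C_{22} = 12 * -5 = -60
(ABC)_{22} = 8 + -60 = -52

-52


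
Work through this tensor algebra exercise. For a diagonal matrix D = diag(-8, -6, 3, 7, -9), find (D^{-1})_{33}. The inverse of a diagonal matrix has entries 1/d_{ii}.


For a diagonal matrix, the inverse has entries (D^{-1})_{ii} = 1/d_{ii}.
The diagonal entries are: d_{11} = -8, d_{22} = -6, d_{33} = 3, d_{44} = 7, d_{55} = -9
We need (D^{-1})_{33} = 1/d_{33} = 1/3 = 1/3

1/3


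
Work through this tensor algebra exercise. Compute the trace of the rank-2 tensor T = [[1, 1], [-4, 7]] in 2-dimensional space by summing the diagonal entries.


The contraction (trace) of a rank-2 tensor is the sum of its diagonal elements.
Diagonal entries: A[1,1] = 1, A[2,2] = 7
Tr(A) = 1 + 7 = 8

8


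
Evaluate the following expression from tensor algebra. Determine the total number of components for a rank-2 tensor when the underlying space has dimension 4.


The number of components of a rank-r tensor in d dimensions is d^r.
Here d = 4 and r = 2.
4^2 = 16

16


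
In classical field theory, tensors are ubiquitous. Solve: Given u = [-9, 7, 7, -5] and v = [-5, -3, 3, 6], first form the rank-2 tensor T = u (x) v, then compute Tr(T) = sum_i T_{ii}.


The outer product gives T_{ij} = u_i v_j.
The trace (contraction) is Tr(T) = sum_i T_{ii} = sum_i u_i v_i.
Diagonal entries:
T_{11} = u_1 * v_1 = -9 * -5 = 45
T_{22} = u_2 * v_2 = 7 * -3 = -21
T_{33} = u_3 * v_3 = 7 * 3 = 21
T_{44} = u_4 * v_4 = -5 * 6 = -30
Tr(T) = 45 + -21 + 21 + -30 = 15

15


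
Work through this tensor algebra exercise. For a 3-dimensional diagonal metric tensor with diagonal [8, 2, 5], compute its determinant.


For a diagonal metric, the determinant is the product of diagonal entries.
Diagonal entries: 8, 2, 5
det(g) = 8 * 2 * 5 = 80

80


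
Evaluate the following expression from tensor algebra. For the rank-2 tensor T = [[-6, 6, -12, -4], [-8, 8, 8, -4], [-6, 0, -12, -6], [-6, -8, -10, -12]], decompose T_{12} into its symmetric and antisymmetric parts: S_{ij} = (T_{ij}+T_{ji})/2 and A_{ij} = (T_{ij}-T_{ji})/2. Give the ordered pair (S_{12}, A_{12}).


T_{12} = 6
T_{21} = -8
S_{12} = (6 + -8)/2 = -2/2 = -1
A_{12} = (6 - -8)/2 = 14/2 = 7
Check: S + A = -1 + 7 = 6 = T_{12}.

(-1, 7)


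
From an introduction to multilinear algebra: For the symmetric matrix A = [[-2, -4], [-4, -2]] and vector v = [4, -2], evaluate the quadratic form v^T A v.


First compute Av:
(Av)_1 = -2*4 + -4*-2 = 0
(Av)_2 = -4*4 + -2*-2 = -12
Av = [0, -12]
Then v^T (Av) = 4*0 + -2*-12
= 0 + 24 = 24

24


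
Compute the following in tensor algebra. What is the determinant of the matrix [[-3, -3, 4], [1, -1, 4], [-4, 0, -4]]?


Expanding along the first row, det(A) = a11*M_11 - a12*M_12 + a13*M_13, where M_1j is the (1,j) minor.
Minor M_11 = -1*-4 - 4*0 = 4
Minor M_12 = 1*-4 - 4*-4 = 12
Minor M_13 = 1*0 - -1*-4 = -4
det = -3*(4) - -3*(12) + 4*(-4)
    = -12 - -36 + -16
    = 8

8


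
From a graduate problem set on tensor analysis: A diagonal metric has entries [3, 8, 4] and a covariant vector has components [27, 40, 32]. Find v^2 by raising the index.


To raise an index with a diagonal metric: v^i = v_i / g_{ii}.
For index 2: v_2 = 40, g_{22} = 8
v^2 = 40 / 8 = 5

5


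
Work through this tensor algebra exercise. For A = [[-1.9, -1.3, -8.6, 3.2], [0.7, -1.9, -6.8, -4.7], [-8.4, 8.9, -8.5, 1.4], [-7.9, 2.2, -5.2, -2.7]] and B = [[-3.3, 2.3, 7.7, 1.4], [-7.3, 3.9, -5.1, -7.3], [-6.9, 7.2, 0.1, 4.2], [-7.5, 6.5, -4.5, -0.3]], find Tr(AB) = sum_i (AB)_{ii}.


Tr(AB) = sum_i (AB)_{ii} where (AB)_{ii} = sum_k A_{ik} B_{ki}.
(AB)_{11} = -1.9*-3.3 + -1.3*-7.3 + -8.6*-6.9 + 3.2*-7.5 = 51.1
(AB)_{22} = 0.7*2.3 + -1.9*3.9 + -6.8*7.2 + -4.7*6.5 = -85.31
(AB)_{33} = -8.4*7.7 + 8.9*-5.1 + -8.5*0.1 + 1.4*-4.5 = -117.22
(AB)_{44} = -7.9*1.4 + 2.2*-7.3 + -5.2*4.2 + -2.7*-0.3 = -48.15
Tr(AB) = 51.1 + -85.31 + -117.22 + -48.15 = -199.58

-199.58


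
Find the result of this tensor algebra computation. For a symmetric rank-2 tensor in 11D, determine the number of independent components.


A symmetric rank-2 tensor in d dimensions has d(d+1)/2 independent components.
d = 11
d(d+1)/2 = 11 * 12 / 2 = 132 / 2 = 66

66


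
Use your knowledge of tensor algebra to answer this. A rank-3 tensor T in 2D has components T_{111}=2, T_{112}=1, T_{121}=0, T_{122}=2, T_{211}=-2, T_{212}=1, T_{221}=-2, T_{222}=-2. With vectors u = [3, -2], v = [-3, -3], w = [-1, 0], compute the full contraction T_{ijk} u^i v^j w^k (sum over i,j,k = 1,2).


S = sum over i,j,k of T_{ijk} u_i v_j w_k. Expanding all 8 terms:
T_{111}*u_1*v_1*w_1 = 2*3*-3*-1 = 18  (running total: 18)
T_{112}*u_1*v_1*w_2 = 1*3*-3*0 = 0  (running total: 18)
T_{121}*u_1*v_2*w_1 = 0*3*-3*-1 = 0  (running total: 18)
T_{122}*u_1*v_2*w_2 = 2*3*-3*0 = 0  (running total: 18)
T_{211}*u_2*v_1*w_1 = -2*-2*-3*-1 = 12  (running total: 30)
T_{212}*u_2*v_1*w_2 = 1*-2*-3*0 = 0  (running total: 30)
T_{221}*u_2*v_2*w_1 = -2*-2*-3*-1 = 12  (running total: 42)
T_{222}*u_2*v_2*w_2 = -2*-2*-3*0 = 0  (running total: 42)
S = 42

42


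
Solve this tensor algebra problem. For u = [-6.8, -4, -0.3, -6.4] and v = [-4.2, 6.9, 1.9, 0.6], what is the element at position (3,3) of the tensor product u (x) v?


The outer product entry T_{ij} = u_i * v_j.
We need i=3, j=3.
u_3 = -0.3, v_3 = 1.9
T_{3,3} = -0.3 * 1.9 = -0.57

-0.57


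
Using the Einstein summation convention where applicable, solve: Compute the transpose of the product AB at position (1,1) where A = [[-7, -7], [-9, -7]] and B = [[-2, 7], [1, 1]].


(AB)^T_{ij} = (AB)_{ji} = sum_k A_{jk} B_{ki}.
For i=1, j=1 we need (AB)_{11}:
A_{11} * B_{11} = -7 * -2 = 14
A_{12} * B_{21} = -7 * 1 = -7
Sum = 14 + -7 = 7

7


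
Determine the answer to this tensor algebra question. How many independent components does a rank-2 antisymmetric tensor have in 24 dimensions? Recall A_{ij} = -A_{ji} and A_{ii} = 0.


An antisymmetric rank-2 tensor satisfies A_{ij} = -A_{ji}, so diagonal entries are zero.
The independent components are the upper-triangular entries: C(n, 2) = n(n-1)/2.
n = 24
C(24, 2) = 24 * 23 / 2 = 552 / 2 = 276

276


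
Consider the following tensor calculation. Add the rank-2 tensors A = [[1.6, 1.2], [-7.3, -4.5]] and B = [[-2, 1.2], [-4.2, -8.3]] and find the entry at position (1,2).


Tensor addition is component-wise: (A + B)_{ij} = A_{ij} + B_{ij}.
A_{12} = 1.2
B_{12} = 1.2
(A + B)_{12} = 1.2 + 1.2 = 2.4

2.4


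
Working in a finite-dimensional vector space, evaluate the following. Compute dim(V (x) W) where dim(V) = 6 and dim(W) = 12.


The dimension of a tensor product is the product of dimensions.
dim(V) = 6, dim(W) = 12
dim(V (x) W) = 6 * 12 = 72

72


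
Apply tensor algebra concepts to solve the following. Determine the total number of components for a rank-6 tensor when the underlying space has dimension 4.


The number of components of a rank-r tensor in d dimensions is d^r.
Here d = 4 and r = 6.
4^6 = 4096

4096


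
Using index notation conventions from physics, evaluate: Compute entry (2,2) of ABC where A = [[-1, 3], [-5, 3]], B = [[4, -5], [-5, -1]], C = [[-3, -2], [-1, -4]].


(ABC)_{22} = sum_m (AB)_{2m} C_{m2}. First compute row 2 of AB.
(AB)_{21} = -5*4 + 3*-5 = -35
(AB)_{22} = -5*-5 + 3*-1 = 22
Now contract with column 2 of C:
(AB)_{21} * C_{12} = -35 * -2 = 70
(AB)_{22} * C_{22} = 22 * -4 = -88
(ABC)_{22} = 70 + -88 = -18

-18


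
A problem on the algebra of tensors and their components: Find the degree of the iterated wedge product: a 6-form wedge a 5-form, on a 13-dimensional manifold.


The degree of a wedge product is the sum of the degrees of the individual forms.
Degrees: 6, 5
Total degree = 6 + 5 = 11

11


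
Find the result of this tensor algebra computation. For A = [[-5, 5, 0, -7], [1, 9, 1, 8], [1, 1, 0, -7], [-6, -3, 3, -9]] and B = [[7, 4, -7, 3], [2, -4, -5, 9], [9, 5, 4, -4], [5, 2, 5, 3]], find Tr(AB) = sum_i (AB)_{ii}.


Tr(AB) = sum_i (AB)_{ii} where (AB)_{ii} = sum_k A_{ik} B_{ki}.
(AB)_{11} = -5*7 + 5*2 + 0*9 + -7*5 = -60
(AB)_{22} = 1*4 + 9*-4 + 1*5 + 8*2 = -11
(AB)_{33} = 1*-7 + 1*-5 + 0*4 + -7*5 = -47
(AB)_{44} = -6*3 + -3*9 + 3*-4 + -9*3 = -84
Tr(AB) = -60 + -11 + -47 + -84 = -202

-202
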